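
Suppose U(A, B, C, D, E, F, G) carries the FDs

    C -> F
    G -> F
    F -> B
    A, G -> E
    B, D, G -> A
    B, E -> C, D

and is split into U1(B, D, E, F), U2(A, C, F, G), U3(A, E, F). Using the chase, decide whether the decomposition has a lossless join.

Chase test. Columns are A, B, C, D, E, F, G; row i has aⱼ where attribute j ∈ Ui, else bᵢⱼ.
Initial tableau (one row per fragment):
  row 1: b11 a2 b13 a4 a5 a6 b17
  row 2: a1 b22 a3 b24 b25 a6 a7
  row 3: a1 b32 b33 b34 a5 a6 b37
Rows 1 and 2 agree on F; apply F→B and equate their B entries.
Rows 1 and 3 agree on F; apply F→B and equate their B entries.
Rows 1 and 3 agree on B, E; apply B, E→C, D and equate their C, D entries.
No row becomes fully distinguished — the join is lossy.

No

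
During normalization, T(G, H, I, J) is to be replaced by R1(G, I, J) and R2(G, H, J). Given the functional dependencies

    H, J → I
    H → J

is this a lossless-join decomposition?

No

Common attributes: R1 ∩ R2 = {G, J}.
No dependency enlarges {G, J}, so (G, J)⁺ = {G, J}.
The closure contains neither all of R1 = {G, I, J} nor all of R2 = {G, H, J}, so the common attributes are not a superkey of either fragment. The join is lossy.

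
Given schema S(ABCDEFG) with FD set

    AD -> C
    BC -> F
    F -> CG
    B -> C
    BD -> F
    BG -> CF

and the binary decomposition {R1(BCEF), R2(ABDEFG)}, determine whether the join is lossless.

Yes

Common attributes: R1 ∩ R2 = {BEF}.
Closure of {BEF}: F → CG applies, adding CG. So (BEF)⁺ = {BCEFG}.
This closure contains every attribute of R1, so R1 ∩ R2 → R1. The join is lossless.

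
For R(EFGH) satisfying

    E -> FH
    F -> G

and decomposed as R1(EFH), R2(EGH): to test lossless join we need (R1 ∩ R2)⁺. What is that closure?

R1 ∩ R2 = {EH}.
E → FH applies, adding F
F → G applies, adding G
Closure: {EFGH}.

EFGH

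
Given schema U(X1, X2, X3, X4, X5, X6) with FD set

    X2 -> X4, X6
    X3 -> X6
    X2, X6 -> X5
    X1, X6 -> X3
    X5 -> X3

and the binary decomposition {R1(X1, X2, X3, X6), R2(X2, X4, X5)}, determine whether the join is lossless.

Common attributes: R1 ∩ R2 = {X2}.
Closure of {X2}: X2 → X4, X6 applies, adding X4, X6; X2, X6 → X5 applies, adding X5; X5 → X3 applies, adding X3. So (X2)⁺ = {X2, X3, X4, X5, X6}.
This closure contains every attribute of R2, so R1 ∩ R2 → R2. The join is lossless.

Yes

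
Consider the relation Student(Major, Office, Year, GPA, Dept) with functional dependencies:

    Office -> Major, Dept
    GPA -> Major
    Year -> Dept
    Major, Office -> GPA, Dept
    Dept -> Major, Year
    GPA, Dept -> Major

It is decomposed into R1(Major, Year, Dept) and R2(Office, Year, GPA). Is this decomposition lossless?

Yes

Common attributes: R1 ∩ R2 = {Year}.
Closure of {Year}: Year → Dept applies, adding Dept; Dept → Major, Year applies, adding Major. So (Year)⁺ = {Major, Year, Dept}.
This closure contains every attribute of R1, so R1 ∩ R2 → R1. The join is lossless.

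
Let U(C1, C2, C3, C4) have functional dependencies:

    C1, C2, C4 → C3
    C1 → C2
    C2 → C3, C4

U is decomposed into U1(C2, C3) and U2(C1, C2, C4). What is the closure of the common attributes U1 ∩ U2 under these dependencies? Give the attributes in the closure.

C2, C3, C4

U1 ∩ U2 = {C2}.
C2 → C3, C4 applies, adding C3, C4
Closure: {C2, C3, C4}.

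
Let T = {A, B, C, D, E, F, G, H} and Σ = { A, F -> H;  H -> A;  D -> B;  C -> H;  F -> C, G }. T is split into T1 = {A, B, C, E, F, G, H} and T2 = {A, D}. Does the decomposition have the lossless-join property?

Common attributes: T1 ∩ T2 = {A}.
No dependency enlarges {A}, so (A)⁺ = {A}.
The closure contains neither all of T1 = {A, B, C, E, F, G, H} nor all of T2 = {A, D}, so the common attributes are not a superkey of either fragment. The join is lossy.

No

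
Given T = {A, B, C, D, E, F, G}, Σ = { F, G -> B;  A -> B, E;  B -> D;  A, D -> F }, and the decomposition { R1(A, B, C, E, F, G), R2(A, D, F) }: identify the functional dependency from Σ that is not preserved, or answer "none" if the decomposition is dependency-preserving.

Check B → D: no single fragment contains all of {B, D}, and the restricted closure of {B} across the fragments never reaches {D}.
F, G → B is preserved.
A → B, E is preserved.
A, D → F is preserved.

B -> D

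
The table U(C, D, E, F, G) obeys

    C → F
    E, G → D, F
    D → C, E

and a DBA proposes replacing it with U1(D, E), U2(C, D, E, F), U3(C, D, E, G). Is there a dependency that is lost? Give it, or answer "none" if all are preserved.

none

C → F lies within U2.
E, G → D, F: restricted closure across fragments reaches D, F.
D → C, E lies within U2.
Every dependency is enforceable on the fragments, so the decomposition is dependency-preserving.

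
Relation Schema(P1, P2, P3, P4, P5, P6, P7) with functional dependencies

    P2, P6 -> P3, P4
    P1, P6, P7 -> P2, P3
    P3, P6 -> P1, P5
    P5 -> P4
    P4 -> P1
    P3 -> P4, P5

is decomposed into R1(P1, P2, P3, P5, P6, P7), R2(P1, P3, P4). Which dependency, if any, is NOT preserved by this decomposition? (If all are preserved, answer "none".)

Check P5 → P4: no single fragment contains all of {P4, P5}, and the restricted closure of {P5} across the fragments never reaches {P4}.
P2, P6 → P3, P4 is preserved.
P1, P6, P7 → P2, P3 is preserved.
P3, P6 → P1, P5 is preserved.
P4 → P1 is preserved.
P3 → P4, P5 is preserved.

P5 -> P4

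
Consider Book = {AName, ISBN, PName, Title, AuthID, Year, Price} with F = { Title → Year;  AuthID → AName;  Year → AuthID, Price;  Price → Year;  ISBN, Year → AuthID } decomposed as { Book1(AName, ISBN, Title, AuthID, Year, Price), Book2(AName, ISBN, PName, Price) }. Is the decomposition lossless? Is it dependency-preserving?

Lossless test: (AName, ISBN, Price)⁺ = {AName, ISBN, AuthID, Year, Price}, which is a superkey of neither fragment — lossy.
Dependency preservation: every FD's attributes lie within a single fragment, so each can be enforced locally — preserved.

lossy but dependency-preserving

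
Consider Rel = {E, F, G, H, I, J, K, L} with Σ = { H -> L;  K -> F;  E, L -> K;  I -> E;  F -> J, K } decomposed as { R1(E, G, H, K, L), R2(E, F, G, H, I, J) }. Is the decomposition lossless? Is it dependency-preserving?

lossless but not dependency-preserving

Lossless test: (E, G, H)⁺ = {E, F, G, H, J, K, L}, which contains all of one fragment — lossless.
Dependency preservation: the restricted closure of {K} across the fragments never reaches {F}, so K → F cannot be enforced without a join — not preserved.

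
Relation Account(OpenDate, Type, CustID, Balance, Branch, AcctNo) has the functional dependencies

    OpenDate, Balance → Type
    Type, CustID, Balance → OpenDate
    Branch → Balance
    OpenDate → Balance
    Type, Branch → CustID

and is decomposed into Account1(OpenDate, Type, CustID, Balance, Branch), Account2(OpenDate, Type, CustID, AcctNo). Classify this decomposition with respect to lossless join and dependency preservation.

lossy but dependency-preserving

Lossless test: (OpenDate, Type, CustID)⁺ = {OpenDate, Type, CustID, Balance}, which is a superkey of neither fragment — lossy.
Dependency preservation: every FD's attributes lie within a single fragment, so each can be enforced locally — preserved.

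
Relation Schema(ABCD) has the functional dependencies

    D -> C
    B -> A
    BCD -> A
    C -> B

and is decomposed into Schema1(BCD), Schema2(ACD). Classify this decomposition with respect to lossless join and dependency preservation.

lossless but not dependency-preserving

Lossless test: (CD)⁺ = {ABCD}, which contains all of one fragment — lossless.
Dependency preservation: the restricted closure of {B} across the fragments never reaches {A}, so B → A cannot be enforced without a join — not preserved.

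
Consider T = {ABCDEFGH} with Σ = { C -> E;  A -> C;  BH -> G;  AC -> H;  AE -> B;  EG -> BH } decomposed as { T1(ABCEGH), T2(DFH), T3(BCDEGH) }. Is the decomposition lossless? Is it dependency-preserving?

lossy but dependency-preserving

Lossless test (chase): applying each FD to every pair of rows produces no changes in the tableau, so no row becomes fully distinguished — the join is lossy.
Dependency preservation: every FD's attributes lie within a single fragment, so each can be enforced locally — preserved.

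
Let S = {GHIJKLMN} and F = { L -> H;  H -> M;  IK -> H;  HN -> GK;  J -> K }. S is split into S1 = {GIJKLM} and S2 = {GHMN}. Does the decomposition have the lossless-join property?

Common attributes: S1 ∩ S2 = {GM}.
No dependency enlarges {GM}, so (GM)⁺ = {GM}.
The closure contains neither all of S1 = {GIJKLM} nor all of S2 = {GHMN}, so the common attributes are not a superkey of either fragment. The join is lossy.

No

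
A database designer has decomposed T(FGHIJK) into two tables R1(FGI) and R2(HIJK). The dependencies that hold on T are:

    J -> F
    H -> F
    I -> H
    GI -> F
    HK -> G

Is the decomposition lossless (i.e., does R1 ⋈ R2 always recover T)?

No

Common attributes: R1 ∩ R2 = {I}.
Closure of {I}: I → H applies, adding H; H → F applies, adding F. So (I)⁺ = {FHI}.
The closure contains neither all of R1 = {FGI} nor all of R2 = {HIJK}, so the common attributes are not a superkey of either fragment. The join is lossy.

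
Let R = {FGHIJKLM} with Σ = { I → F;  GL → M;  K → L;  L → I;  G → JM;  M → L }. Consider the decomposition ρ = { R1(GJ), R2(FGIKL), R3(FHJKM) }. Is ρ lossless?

No

Chase test. Columns are FGHIJKLM; row i has aⱼ where attribute j ∈ Ri, else bᵢⱼ.
Initial tableau (one row per fragment):
  row 1: b11 a2 b13 b14 a5 b16 b17 b18
  row 2: a1 a2 b23 a4 b25 a6 a7 b28
  row 3: a1 b32 a3 b34 a5 a6 b37 a8
Rows 2 and 3 agree on K; apply K→L and equate their L entries.
Rows 2 and 3 agree on L; apply L→I and equate their I entries.
Rows 1 and 2 agree on G; apply G→JM and equate their JM entries.
Rows 1 and 2 agree on M; apply M→L and equate their L entries.
Rows 1 and 2 agree on L; apply L→I and equate their I entries.
Rows 1 and 2 agree on I; apply I→F and equate their F entries.
No row becomes fully distinguished — the join is lossy.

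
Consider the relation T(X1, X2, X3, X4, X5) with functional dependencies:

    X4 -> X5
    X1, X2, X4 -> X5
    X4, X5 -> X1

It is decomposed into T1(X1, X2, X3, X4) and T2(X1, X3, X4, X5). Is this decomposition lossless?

Yes

Common attributes: T1 ∩ T2 = {X1, X3, X4}.
Closure of {X1, X3, X4}: X4 → X5 applies, adding X5. So (X1, X3, X4)⁺ = {X1, X3, X4, X5}.
This closure contains every attribute of T2, so T1 ∩ T2 → T2. The join is lossless.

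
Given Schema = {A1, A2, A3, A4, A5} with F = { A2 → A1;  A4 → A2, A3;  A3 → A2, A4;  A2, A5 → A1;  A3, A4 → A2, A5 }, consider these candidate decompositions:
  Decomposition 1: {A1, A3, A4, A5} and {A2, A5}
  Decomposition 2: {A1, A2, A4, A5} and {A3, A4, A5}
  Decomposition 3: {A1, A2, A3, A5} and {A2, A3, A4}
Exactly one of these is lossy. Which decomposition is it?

Decomposition 1: common = {A5}, closure = {A5} → lossy.
Decomposition 2: common = {A4, A5}, closure = {A1, A2, A3, A4, A5} → lossless.
Decomposition 3: common = {A2, A3}, closure = {A1, A2, A3, A4, A5} → lossless.

Decomposition 1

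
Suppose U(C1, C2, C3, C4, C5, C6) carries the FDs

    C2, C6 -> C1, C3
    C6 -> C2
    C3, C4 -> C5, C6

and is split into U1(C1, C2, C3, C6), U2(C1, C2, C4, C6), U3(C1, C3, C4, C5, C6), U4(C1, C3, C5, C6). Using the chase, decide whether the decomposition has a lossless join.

Chase test. Columns are C1, C2, C3, C4, C5, C6; row i has aⱼ where attribute j ∈ Ui, else bᵢⱼ.
Initial tableau (one row per fragment):
  row 1: a1 a2 a3 b14 b15 a6
  row 2: a1 a2 b23 a4 b25 a6
  row 3: a1 b32 a3 a4 a5 a6
  row 4: a1 b42 a3 b44 a5 a6
Rows 1 and 2 agree on C2, C6; apply C2, C6→C1, C3 and equate their C1, C3 entries.
Rows 1 and 3 agree on C6; apply C6→C2 and equate their C2 entries.
Rows 1 and 4 agree on C6; apply C6→C2 and equate their C2 entries.
Rows 2 and 3 agree on C3, C4; apply C3, C4→C5, C6 and equate their C5, C6 entries.
Row 2 is now all distinguished symbols — the join is lossless.

Yes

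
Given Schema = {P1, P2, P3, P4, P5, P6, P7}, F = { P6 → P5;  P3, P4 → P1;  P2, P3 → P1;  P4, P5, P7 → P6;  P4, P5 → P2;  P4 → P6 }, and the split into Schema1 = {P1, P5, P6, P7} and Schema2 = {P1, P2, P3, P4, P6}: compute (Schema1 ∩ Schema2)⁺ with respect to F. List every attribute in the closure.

Schema1 ∩ Schema2 = {P1, P6}.
P6 → P5 applies, adding P5
Closure: {P1, P5, P6}.

P1, P5, P6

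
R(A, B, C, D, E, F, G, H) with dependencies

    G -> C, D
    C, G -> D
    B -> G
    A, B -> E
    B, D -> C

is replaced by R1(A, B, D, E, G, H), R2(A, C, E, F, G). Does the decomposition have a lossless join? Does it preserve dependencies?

lossy but dependency-preserving

Lossless test: (A, E, G)⁺ = {A, C, D, E, G}, which is a superkey of neither fragment — lossy.
Dependency preservation: G → C, D; C, G → D; B, D → C are not contained in any single fragment, but the restricted closure of each left-hand side across the fragments still reaches the right-hand side; the remaining FDs each lie inside some fragment. All dependencies are preserved.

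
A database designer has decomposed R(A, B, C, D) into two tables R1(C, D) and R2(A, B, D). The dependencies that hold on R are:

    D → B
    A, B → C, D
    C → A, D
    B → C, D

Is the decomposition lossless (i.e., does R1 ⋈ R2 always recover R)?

Common attributes: R1 ∩ R2 = {D}.
Closure of {D}: D → B applies, adding B; B → C, D applies, adding C; C → A, D applies, adding A. So (D)⁺ = {A, B, C, D}.
This closure contains every attribute of R1, so R1 ∩ R2 → R1. The join is lossless.

Yes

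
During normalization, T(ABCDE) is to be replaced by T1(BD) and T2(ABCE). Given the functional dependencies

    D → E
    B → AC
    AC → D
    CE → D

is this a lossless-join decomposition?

Common attributes: T1 ∩ T2 = {B}.
Closure of {B}: B → AC applies, adding AC; AC → D applies, adding D; D → E applies, adding E. So (B)⁺ = {ABCDE}.
This closure contains every attribute of T1, so T1 ∩ T2 → T1. The join is lossless.

Yes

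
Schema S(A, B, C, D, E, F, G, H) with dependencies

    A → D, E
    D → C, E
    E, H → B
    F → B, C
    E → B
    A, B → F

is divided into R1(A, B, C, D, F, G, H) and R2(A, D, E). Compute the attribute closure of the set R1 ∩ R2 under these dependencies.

R1 ∩ R2 = {A, D}.
A → D, E applies, adding E
D → C, E applies, adding C
E → B applies, adding B
A, B → F applies, adding F
Closure: {A, B, C, D, E, F}.

A, B, C, D, E, F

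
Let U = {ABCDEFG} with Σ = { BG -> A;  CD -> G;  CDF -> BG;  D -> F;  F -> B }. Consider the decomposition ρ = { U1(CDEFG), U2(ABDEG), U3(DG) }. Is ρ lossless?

Yes

Chase test. Columns are ABCDEFG; row i has aⱼ where attribute j ∈ Ui, else bᵢⱼ.
Initial tableau (one row per fragment):
  row 1: b11 b12 a3 a4 a5 a6 a7
  row 2: a1 a2 b23 a4 a5 b26 a7
  row 3: b31 b32 b33 a4 b35 b36 a7
Rows 1 and 2 agree on D; apply D→F and equate their F entries.
Rows 1 and 3 agree on D; apply D→F and equate their F entries.
Rows 1 and 2 agree on F; apply F→B and equate their B entries.
Rows 1 and 3 agree on F; apply F→B and equate their B entries.
Rows 1 and 2 agree on BG; apply BG→A and equate their A entries.
Rows 1 and 3 agree on BG; apply BG→A and equate their A entries.
Row 1 is now all distinguished symbols — the join is lossless.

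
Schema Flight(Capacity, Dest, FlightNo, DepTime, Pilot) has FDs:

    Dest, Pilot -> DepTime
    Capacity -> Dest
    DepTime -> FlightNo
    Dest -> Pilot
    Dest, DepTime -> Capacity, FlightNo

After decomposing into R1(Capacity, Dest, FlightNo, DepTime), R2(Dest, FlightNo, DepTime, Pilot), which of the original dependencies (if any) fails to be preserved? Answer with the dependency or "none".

Dest, Pilot → DepTime lies within R2.
Capacity → Dest lies within R1.
DepTime → FlightNo lies within R1.
Dest → Pilot lies within R2.
Dest, DepTime → Capacity, FlightNo lies within R1.
Every dependency is enforceable on the fragments, so the decomposition is dependency-preserving.

none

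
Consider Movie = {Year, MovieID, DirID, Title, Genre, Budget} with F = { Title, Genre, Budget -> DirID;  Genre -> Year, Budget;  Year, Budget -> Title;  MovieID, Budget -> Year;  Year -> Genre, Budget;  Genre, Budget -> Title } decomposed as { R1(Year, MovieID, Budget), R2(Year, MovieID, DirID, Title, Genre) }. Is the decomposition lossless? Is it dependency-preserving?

lossless and dependency-preserving

Lossless test: (Year, MovieID)⁺ = {Year, MovieID, DirID, Title, Genre, Budget}, which contains all of one fragment — lossless.
Dependency preservation: Title, Genre, Budget → DirID; Genre → Year, Budget; Year, Budget → Title; Year → Genre, Budget; Genre, Budget → Title are not contained in any single fragment, but the restricted closure of each left-hand side across the fragments still reaches the right-hand side; the remaining FDs each lie inside some fragment. All dependencies are preserved.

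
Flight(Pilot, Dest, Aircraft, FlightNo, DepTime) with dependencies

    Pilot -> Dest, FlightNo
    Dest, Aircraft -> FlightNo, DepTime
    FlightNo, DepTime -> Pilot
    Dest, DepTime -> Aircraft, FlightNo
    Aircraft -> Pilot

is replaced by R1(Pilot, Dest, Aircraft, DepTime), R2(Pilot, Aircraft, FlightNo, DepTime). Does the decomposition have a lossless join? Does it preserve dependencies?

Lossless test: (Pilot, Aircraft, DepTime)⁺ = {Pilot, Dest, Aircraft, FlightNo, DepTime}, which contains all of one fragment — lossless.
Dependency preservation: Pilot → Dest, FlightNo; Dest, Aircraft → FlightNo, DepTime; Dest, DepTime → Aircraft, FlightNo are not contained in any single fragment, but the restricted closure of each left-hand side across the fragments still reaches the right-hand side; the remaining FDs each lie inside some fragment. All dependencies are preserved.

lossless and dependency-preserving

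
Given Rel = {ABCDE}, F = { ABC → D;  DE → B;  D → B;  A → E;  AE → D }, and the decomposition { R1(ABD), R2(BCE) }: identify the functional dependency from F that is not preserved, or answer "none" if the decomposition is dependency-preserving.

A → E

Check A → E: no single fragment contains all of {AE}, and the restricted closure of {A} across the fragments never reaches {E}.
ABC → D is preserved.
DE → B is preserved.
D → B is preserved.
AE → D is preserved.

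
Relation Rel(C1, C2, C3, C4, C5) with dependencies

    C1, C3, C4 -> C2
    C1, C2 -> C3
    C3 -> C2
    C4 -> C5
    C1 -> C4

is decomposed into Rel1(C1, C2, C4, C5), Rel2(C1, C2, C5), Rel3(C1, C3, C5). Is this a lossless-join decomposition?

Chase test. Columns are C1, C2, C3, C4, C5; row i has aⱼ where attribute j ∈ Reli, else bᵢⱼ.
Initial tableau (one row per fragment):
  row 1: a1 a2 b13 a4 a5
  row 2: a1 a2 b23 b24 a5
  row 3: a1 b32 a3 b34 a5
Rows 1 and 2 agree on C1, C2; apply C1, C2→C3 and equate their C3 entries.
Rows 1 and 2 agree on C1; apply C1→C4 and equate their C4 entries.
Rows 1 and 3 agree on C1; apply C1→C4 and equate their C4 entries.
No row becomes fully distinguished — the join is lossy.

No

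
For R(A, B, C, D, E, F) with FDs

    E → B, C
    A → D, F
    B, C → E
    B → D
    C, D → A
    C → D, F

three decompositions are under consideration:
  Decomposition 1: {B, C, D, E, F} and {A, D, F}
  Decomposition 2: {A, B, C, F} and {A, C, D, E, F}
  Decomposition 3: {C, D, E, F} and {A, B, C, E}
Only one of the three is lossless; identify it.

Decomposition 1: common = {D, F}, closure = {D, F} → lossy.
Decomposition 2: common = {A, C, F}, closure = {A, C, D, F} → lossy.
Decomposition 3: common = {C, E}, closure = {A, B, C, D, E, F} → lossless.

Decomposition 3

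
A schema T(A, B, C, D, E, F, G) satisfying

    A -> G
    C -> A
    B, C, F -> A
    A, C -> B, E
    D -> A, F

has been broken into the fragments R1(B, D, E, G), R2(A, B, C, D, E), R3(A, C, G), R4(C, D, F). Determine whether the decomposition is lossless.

Chase test. Columns are A, B, C, D, E, F, G; row i has aⱼ where attribute j ∈ Ri, else bᵢⱼ.
Initial tableau (one row per fragment):
  row 1: b11 a2 b13 a4 a5 b16 a7
  row 2: a1 a2 a3 a4 a5 b26 b27
  row 3: a1 b32 a3 b34 b35 b36 a7
  row 4: b41 b42 a3 a4 b45 a6 b47
Rows 2 and 3 agree on A; apply A→G and equate their G entries.
Rows 2 and 4 agree on C; apply C→A and equate their A entries.
Rows 2 and 3 agree on A, C; apply A, C→B, E and equate their B, E entries.
Rows 2 and 4 agree on A, C; apply A, C→B, E and equate their B, E entries.
Rows 1 and 2 agree on D; apply D→A, F and equate their A, F entries.
Rows 1 and 4 agree on D; apply D→A, F and equate their A, F entries.
Rows 1 and 4 agree on A; apply A→G and equate their G entries.
Row 2 is now all distinguished symbols — the join is lossless.

Yes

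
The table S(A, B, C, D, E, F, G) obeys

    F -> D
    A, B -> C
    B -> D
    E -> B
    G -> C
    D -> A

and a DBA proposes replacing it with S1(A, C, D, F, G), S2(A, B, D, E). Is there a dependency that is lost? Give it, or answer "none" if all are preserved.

Check A, B → C: no single fragment contains all of {A, B, C}, and the restricted closure of {A, B} across the fragments never reaches {C}.
F → D is preserved.
B → D is preserved.
E → B is preserved.
G → C is preserved.
D → A is preserved.

A, B -> C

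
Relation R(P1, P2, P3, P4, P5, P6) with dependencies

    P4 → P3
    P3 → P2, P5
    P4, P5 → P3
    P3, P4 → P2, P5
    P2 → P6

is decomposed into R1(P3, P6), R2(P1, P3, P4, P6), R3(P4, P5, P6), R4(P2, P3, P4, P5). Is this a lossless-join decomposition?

Yes

Chase test. Columns are P1, P2, P3, P4, P5, P6; row i has aⱼ where attribute j ∈ Ri, else bᵢⱼ.
Initial tableau (one row per fragment):
  row 1: b11 b12 a3 b14 b15 a6
  row 2: a1 b22 a3 a4 b25 a6
  row 3: b31 b32 b33 a4 a5 a6
  row 4: b41 a2 a3 a4 a5 b46
Rows 2 and 3 agree on P4; apply P4→P3 and equate their P3 entries.
Rows 1 and 2 agree on P3; apply P3→P2, P5 and equate their P2, P5 entries.
Rows 1 and 3 agree on P3; apply P3→P2, P5 and equate their P2, P5 entries.
Rows 1 and 4 agree on P3; apply P3→P2, P5 and equate their P2, P5 entries.
Rows 1 and 4 agree on P2; apply P2→P6 and equate their P6 entries.
Row 2 is now all distinguished symbols — the join is lossless.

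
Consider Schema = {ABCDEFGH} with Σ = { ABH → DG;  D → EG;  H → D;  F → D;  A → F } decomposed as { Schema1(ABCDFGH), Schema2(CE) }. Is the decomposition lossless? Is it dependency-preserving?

Lossless test: (C)⁺ = {C}, which is a superkey of neither fragment — lossy.
Dependency preservation: the restricted closure of {D} across the fragments never reaches {EG}, so D → EG cannot be enforced without a join — not preserved.

lossy and not dependency-preserving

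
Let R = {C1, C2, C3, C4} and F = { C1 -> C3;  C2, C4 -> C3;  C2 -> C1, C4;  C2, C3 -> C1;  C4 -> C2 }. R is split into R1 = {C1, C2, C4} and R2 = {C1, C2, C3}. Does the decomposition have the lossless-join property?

Common attributes: R1 ∩ R2 = {C1, C2}.
Closure of {C1, C2}: C1 → C3 applies, adding C3; C2 → C1, C4 applies, adding C4. So (C1, C2)⁺ = {C1, C2, C3, C4}.
This closure contains every attribute of R1, so R1 ∩ R2 → R1. The join is lossless.

Yes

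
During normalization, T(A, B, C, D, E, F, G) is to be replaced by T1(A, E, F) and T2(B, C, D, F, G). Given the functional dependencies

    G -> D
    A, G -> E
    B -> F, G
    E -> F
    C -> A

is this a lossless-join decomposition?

Common attributes: T1 ∩ T2 = {F}.
No dependency enlarges {F}, so (F)⁺ = {F}.
The closure contains neither all of T1 = {A, E, F} nor all of T2 = {B, C, D, F, G}, so the common attributes are not a superkey of either fragment. The join is lossy.

No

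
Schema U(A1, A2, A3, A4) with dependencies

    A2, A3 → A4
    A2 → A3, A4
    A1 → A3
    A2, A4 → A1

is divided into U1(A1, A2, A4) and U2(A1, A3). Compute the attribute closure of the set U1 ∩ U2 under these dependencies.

U1 ∩ U2 = {A1}.
A1 → A3 applies, adding A3
Closure: {A1, A3}.

A1, A3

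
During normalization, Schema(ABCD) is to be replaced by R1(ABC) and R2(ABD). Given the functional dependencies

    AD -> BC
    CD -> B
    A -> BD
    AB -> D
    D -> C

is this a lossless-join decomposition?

Common attributes: R1 ∩ R2 = {AB}.
Closure of {AB}: A → BD applies, adding D; D → C applies, adding C. So (AB)⁺ = {ABCD}.
This closure contains every attribute of R1, so R1 ∩ R2 → R1. The join is lossless.

Yes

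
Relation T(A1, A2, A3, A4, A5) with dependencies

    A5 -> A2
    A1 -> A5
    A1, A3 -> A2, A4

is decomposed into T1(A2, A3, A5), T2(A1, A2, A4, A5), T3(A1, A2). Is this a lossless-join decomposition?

No

Chase test. Columns are A1, A2, A3, A4, A5; row i has aⱼ where attribute j ∈ Ti, else bᵢⱼ.
Initial tableau (one row per fragment):
  row 1: b11 a2 a3 b14 a5
  row 2: a1 a2 b23 a4 a5
  row 3: a1 a2 b33 b34 b35
Rows 2 and 3 agree on A1; apply A1→A5 and equate their A5 entries.
No row becomes fully distinguished — the join is lossy.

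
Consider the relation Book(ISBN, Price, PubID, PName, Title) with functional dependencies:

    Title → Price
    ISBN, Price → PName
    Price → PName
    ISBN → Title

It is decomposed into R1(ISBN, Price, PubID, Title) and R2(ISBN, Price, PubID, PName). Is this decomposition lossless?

Yes

Common attributes: R1 ∩ R2 = {ISBN, Price, PubID}.
Closure of {ISBN, Price, PubID}: ISBN, Price → PName applies, adding PName; ISBN → Title applies, adding Title. So (ISBN, Price, PubID)⁺ = {ISBN, Price, PubID, PName, Title}.
This closure contains every attribute of R1, so R1 ∩ R2 → R1. The join is lossless.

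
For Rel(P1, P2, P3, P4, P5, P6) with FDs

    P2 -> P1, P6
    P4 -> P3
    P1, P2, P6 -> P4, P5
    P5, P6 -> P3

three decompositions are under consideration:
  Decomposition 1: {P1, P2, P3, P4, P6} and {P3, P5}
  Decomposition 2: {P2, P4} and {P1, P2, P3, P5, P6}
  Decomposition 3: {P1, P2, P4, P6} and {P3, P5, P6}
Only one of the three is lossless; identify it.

Decomposition 1: common = {P3}, closure = {P3} → lossy.
Decomposition 2: common = {P2}, closure = {P1, P2, P3, P4, P5, P6} → lossless.
Decomposition 3: common = {P6}, closure = {P6} → lossy.

Decomposition 2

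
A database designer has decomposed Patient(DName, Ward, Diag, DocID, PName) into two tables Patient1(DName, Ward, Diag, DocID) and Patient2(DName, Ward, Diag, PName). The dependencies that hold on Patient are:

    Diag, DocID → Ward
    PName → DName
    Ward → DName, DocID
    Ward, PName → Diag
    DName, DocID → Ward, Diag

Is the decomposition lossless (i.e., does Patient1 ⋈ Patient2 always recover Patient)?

Common attributes: Patient1 ∩ Patient2 = {DName, Ward, Diag}.
Closure of {DName, Ward, Diag}: Ward → DName, DocID applies, adding DocID. So (DName, Ward, Diag)⁺ = {DName, Ward, Diag, DocID}.
This closure contains every attribute of Patient1, so Patient1 ∩ Patient2 → Patient1. The join is lossless.

Yes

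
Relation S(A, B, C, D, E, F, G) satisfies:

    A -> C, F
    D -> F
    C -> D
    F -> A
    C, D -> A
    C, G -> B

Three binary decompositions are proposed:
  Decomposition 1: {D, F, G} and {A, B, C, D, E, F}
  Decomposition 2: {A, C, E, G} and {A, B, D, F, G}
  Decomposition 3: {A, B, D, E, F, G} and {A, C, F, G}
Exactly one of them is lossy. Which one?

Decomposition 1: common = {D, F}, closure = {A, C, D, F} → lossy.
Decomposition 2: common = {A, G}, closure = {A, B, C, D, F, G} → lossless.
Decomposition 3: common = {A, F, G}, closure = {A, B, C, D, F, G} → lossless.

Decomposition 1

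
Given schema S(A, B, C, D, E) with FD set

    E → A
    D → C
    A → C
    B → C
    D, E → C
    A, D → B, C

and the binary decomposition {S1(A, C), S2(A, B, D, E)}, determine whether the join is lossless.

Yes

Common attributes: S1 ∩ S2 = {A}.
Closure of {A}: A → C applies, adding C. So (A)⁺ = {A, C}.
This closure contains every attribute of S1, so S1 ∩ S2 → S1. The join is lossless.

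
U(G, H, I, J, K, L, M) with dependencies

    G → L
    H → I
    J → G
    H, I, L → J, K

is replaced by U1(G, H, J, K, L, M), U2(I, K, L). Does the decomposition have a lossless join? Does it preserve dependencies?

Lossless test: (K, L)⁺ = {K, L}, which is a superkey of neither fragment — lossy.
Dependency preservation: the restricted closure of {H} across the fragments never reaches {I}, so H → I cannot be enforced without a join — not preserved.

lossy and not dependency-preserving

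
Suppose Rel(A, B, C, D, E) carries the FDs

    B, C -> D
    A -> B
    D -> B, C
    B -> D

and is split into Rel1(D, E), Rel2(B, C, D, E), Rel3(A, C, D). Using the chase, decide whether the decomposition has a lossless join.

No

Chase test. Columns are A, B, C, D, E; row i has aⱼ where attribute j ∈ Reli, else bᵢⱼ.
Initial tableau (one row per fragment):
  row 1: b11 b12 b13 a4 a5
  row 2: b21 a2 a3 a4 a5
  row 3: a1 b32 a3 a4 b35
Rows 1 and 2 agree on D; apply D→B, C and equate their B, C entries.
Rows 1 and 3 agree on D; apply D→B, C and equate their B, C entries.
No row becomes fully distinguished — the join is lossy.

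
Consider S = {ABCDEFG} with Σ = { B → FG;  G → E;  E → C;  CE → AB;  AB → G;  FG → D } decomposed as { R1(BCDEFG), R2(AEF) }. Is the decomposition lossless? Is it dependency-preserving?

lossless and dependency-preserving

Lossless test: (EF)⁺ = {ABCDEFG}, which contains all of one fragment — lossless.
Dependency preservation: CE → AB; AB → G are not contained in any single fragment, but the restricted closure of each left-hand side across the fragments still reaches the right-hand side; the remaining FDs each lie inside some fragment. All dependencies are preserved.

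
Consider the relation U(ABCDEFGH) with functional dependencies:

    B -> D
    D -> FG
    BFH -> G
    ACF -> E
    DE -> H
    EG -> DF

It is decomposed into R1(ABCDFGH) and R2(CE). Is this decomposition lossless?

Common attributes: R1 ∩ R2 = {C}.
No dependency enlarges {C}, so (C)⁺ = {C}.
The closure contains neither all of R1 = {ABCDFGH} nor all of R2 = {CE}, so the common attributes are not a superkey of either fragment. The join is lossy.

No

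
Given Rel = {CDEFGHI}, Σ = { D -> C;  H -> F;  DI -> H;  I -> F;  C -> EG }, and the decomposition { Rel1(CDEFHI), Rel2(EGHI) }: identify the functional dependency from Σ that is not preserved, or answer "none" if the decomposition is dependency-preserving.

C -> EG

Check C → EG: no single fragment contains all of {CEG}, and the restricted closure of {C} across the fragments never reaches {EG}.
D → C is preserved.
H → F is preserved.
DI → H is preserved.
I → F is preserved.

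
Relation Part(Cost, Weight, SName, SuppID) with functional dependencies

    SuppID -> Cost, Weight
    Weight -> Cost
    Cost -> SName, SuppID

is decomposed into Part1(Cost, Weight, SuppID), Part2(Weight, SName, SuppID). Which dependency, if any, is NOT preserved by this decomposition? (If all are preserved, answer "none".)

SuppID → Cost, Weight lies within Part1.
Weight → Cost lies within Part1.
Cost → SName, SuppID: restricted closure across fragments reaches SName, SuppID.
Every dependency is enforceable on the fragments, so the decomposition is dependency-preserving.

none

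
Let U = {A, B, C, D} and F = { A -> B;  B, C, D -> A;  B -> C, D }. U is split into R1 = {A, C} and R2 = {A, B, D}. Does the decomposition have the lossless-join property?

Common attributes: R1 ∩ R2 = {A}.
Closure of {A}: A → B applies, adding B; B → C, D applies, adding C, D. So (A)⁺ = {A, B, C, D}.
This closure contains every attribute of R1, so R1 ∩ R2 → R1. The join is lossless.

Yes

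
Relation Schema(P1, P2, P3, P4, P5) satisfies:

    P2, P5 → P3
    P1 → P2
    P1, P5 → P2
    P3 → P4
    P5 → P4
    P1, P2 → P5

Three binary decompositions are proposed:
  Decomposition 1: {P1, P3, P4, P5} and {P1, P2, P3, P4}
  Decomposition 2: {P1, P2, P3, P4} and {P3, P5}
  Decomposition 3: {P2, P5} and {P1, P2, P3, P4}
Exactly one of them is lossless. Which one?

Decomposition 1

Decomposition 1: common = {P1, P3, P4}, closure = {P1, P2, P3, P4, P5} → lossless.
Decomposition 2: common = {P3}, closure = {P3, P4} → lossy.
Decomposition 3: common = {P2}, closure = {P2} → lossy.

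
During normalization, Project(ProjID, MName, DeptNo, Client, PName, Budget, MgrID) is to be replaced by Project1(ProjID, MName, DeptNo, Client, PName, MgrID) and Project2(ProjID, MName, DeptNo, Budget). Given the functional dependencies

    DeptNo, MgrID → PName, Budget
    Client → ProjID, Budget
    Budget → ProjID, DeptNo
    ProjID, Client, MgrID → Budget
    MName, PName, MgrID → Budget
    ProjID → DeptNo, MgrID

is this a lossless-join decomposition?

Common attributes: Project1 ∩ Project2 = {ProjID, MName, DeptNo}.
Closure of {ProjID, MName, DeptNo}: ProjID → DeptNo, MgrID applies, adding MgrID; DeptNo, MgrID → PName, Budget applies, adding PName, Budget. So (ProjID, MName, DeptNo)⁺ = {ProjID, MName, DeptNo, PName, Budget, MgrID}.
This closure contains every attribute of Project2, so Project1 ∩ Project2 → Project2. The join is lossless.

Yes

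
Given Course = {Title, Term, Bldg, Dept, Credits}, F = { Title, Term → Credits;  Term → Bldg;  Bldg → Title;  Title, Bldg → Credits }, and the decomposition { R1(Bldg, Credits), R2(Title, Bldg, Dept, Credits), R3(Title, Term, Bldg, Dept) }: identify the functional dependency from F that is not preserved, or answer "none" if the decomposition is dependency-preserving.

none

Title, Term → Credits: restricted closure across fragments reaches Credits.
Term → Bldg lies within R3.
Bldg → Title lies within R2.
Title, Bldg → Credits lies within R2.
Every dependency is enforceable on the fragments, so the decomposition is dependency-preserving.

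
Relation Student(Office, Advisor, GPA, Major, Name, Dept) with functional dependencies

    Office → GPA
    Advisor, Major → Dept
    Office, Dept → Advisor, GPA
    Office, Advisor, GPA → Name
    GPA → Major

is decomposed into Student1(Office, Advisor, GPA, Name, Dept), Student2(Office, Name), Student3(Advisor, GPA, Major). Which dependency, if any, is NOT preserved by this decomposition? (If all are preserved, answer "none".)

Check Advisor, Major → Dept: no single fragment contains all of {Advisor, Major, Dept}, and the restricted closure of {Advisor, Major} across the fragments never reaches {Dept}.
Office → GPA is preserved.
Office, Dept → Advisor, GPA is preserved.
Office, Advisor, GPA → Name is preserved.
GPA → Major is preserved.

Advisor, Major → Dept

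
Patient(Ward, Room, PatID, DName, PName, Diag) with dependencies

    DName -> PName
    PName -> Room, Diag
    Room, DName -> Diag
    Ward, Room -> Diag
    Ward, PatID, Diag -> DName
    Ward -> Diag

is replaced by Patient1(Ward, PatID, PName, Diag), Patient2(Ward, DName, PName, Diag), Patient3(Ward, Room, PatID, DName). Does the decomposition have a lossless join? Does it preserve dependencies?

lossless but not dependency-preserving

Lossless test (chase): Rows 2 and 3 agree on DName; apply DName→PName and equate their PName entries. Rows 1 and 2 agree on PName; apply PName→Room, Diag and equate their Room, Diag entries. Rows 1 and 3 agree on PName; apply PName→Room, Diag and equate their Room, Diag entries. Rows 1 and 3 agree on Ward, PatID, Diag; apply Ward, PatID, Diag→DName and equate their DName entries. Row 1 is now all distinguished symbols — the join is lossless.
Dependency preservation: the restricted closure of {PName} across the fragments never reaches {Room, Diag}, so PName → Room, Diag cannot be enforced without a join — not preserved.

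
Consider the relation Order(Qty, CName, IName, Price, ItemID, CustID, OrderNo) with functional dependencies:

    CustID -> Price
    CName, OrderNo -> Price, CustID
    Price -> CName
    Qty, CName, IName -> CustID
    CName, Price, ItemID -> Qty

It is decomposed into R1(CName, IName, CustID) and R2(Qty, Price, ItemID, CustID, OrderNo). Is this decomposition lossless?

Common attributes: R1 ∩ R2 = {CustID}.
Closure of {CustID}: CustID → Price applies, adding Price; Price → CName applies, adding CName. So (CustID)⁺ = {CName, Price, CustID}.
The closure contains neither all of R1 = {CName, IName, CustID} nor all of R2 = {Qty, Price, ItemID, CustID, OrderNo}, so the common attributes are not a superkey of either fragment. The join is lossy.

No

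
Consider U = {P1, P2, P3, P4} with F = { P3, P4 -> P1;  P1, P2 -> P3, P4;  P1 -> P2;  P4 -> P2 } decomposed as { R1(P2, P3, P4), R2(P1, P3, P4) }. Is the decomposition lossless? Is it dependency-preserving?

Lossless test: (P3, P4)⁺ = {P1, P2, P3, P4}, which contains all of one fragment — lossless.
Dependency preservation: P1, P2 → P3, P4; P1 → P2 are not contained in any single fragment, but the restricted closure of each left-hand side across the fragments still reaches the right-hand side; the remaining FDs each lie inside some fragment. All dependencies are preserved.

lossless and dependency-preserving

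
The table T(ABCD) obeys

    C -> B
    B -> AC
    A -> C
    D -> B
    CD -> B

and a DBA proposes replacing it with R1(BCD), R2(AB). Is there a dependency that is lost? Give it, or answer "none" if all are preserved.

none

C → B lies within R1.
B → AC: restricted closure across fragments reaches AC.
A → C: restricted closure across fragments reaches C.
D → B lies within R1.
CD → B lies within R1.
Every dependency is enforceable on the fragments, so the decomposition is dependency-preserving.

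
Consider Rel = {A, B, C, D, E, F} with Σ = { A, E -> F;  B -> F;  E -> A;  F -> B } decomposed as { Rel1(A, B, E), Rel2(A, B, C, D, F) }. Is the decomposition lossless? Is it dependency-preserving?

lossy but dependency-preserving

Lossless test: (A, B)⁺ = {A, B, F}, which is a superkey of neither fragment — lossy.
Dependency preservation: A, E → F is not contained in any single fragment, but the restricted closure of its left-hand side across the fragments still reaches the right-hand side; the remaining FDs each lie inside some fragment. All dependencies are preserved.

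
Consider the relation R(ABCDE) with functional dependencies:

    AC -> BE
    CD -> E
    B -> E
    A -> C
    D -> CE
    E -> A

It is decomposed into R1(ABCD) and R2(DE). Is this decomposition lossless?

Common attributes: R1 ∩ R2 = {D}.
Closure of {D}: D → CE applies, adding CE; E → A applies, adding A; AC → BE applies, adding B. So (D)⁺ = {ABCDE}.
This closure contains every attribute of R1, so R1 ∩ R2 → R1. The join is lossless.

Yes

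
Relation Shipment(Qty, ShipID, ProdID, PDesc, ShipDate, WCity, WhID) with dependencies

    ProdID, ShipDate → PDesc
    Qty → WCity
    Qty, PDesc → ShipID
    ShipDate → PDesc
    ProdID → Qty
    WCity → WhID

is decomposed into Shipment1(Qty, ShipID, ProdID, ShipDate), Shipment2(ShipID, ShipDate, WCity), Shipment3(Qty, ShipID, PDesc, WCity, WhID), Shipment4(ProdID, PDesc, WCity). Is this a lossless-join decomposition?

Chase test. Columns are Qty, ShipID, ProdID, PDesc, ShipDate, WCity, WhID; row i has aⱼ where attribute j ∈ Shipmenti, else bᵢⱼ.
Initial tableau (one row per fragment):
  row 1: a1 a2 a3 b14 a5 b16 b17
  row 2: b21 a2 b23 b24 a5 a6 b27
  row 3: a1 a2 b33 a4 b35 a6 a7
  row 4: b41 b42 a3 a4 b45 a6 b47
Rows 1 and 3 agree on Qty; apply Qty→WCity and equate their WCity entries.
Rows 1 and 2 agree on ShipDate; apply ShipDate→PDesc and equate their PDesc entries.
Rows 1 and 4 agree on ProdID; apply ProdID→Qty and equate their Qty entries.
Rows 1 and 2 agree on WCity; apply WCity→WhID and equate their WhID entries.
Rows 1 and 3 agree on WCity; apply WCity→WhID and equate their WhID entries.
Rows 1 and 4 agree on WCity; apply WCity→WhID and equate their WhID entries.
Rows 3 and 4 agree on Qty, PDesc; apply Qty, PDesc→ShipID and equate their ShipID entries.
No row becomes fully distinguished — the join is lossy.

No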